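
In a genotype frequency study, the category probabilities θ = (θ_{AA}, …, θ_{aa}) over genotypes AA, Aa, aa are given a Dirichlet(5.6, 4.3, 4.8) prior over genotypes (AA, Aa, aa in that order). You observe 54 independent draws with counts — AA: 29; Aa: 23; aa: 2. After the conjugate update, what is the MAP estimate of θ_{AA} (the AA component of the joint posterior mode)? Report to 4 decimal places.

The Dirichlet prior is conjugate to the Multinomial likelihood: each posterior αⱼ = prior αⱼ + observed count nⱼ.
Posterior concentration: (34.6, 27.3, 6.8), total = 68.7.
Joint mode component: (α_{AA}−1)/(Σα−K) = 33.6/65.7 = 0.5114.

0.5114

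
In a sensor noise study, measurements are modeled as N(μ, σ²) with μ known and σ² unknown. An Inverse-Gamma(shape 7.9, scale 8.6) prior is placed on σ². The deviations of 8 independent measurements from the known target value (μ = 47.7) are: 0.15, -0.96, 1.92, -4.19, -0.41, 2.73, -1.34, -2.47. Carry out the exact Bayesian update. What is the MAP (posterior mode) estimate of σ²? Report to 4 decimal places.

2.1281

With known mean μ and an Inverse-Gamma(α, β) prior on σ², the Normal likelihood is conjugate: posterior is Inv-Gamma(α + n/2, β + Σ(xᵢ−μ)²/2).
Σ(xᵢ−μ)² = (0.15)² + (-0.96)² + (1.92)² + (-4.19)² + (-0.41)² + (2.73)² + (-1.34)² + (-2.47)² = 37.7041.
Posterior: Inv-Gamma(7.9 + 8/2, 8.6 + 37.7041/2) = Inv-Gamma(11.90, 27.45205).
Mode = β/(α+1) = 27.45205/12.90 = 2.1281.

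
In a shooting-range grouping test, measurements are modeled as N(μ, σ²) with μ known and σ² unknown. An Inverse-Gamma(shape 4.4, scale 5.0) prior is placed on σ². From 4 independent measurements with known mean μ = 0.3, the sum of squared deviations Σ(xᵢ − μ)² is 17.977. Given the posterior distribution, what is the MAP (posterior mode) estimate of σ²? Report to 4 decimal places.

With known mean μ and an Inverse-Gamma(α, β) prior on σ², the Normal likelihood is conjugate: posterior is Inv-Gamma(α + n/2, β + Σ(xᵢ−μ)²/2).
Posterior: Inv-Gamma(4.4 + 4/2, 5.0 + 17.977/2) = Inv-Gamma(6.40, 13.9885).
Mode = β/(α+1) = 13.9885/7.40 = 1.8903.

1.8903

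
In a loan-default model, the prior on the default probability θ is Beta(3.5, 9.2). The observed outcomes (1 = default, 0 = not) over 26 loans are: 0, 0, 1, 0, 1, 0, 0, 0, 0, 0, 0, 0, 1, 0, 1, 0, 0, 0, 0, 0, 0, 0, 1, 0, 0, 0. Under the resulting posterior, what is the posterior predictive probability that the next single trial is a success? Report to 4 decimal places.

0.2196

The Beta prior is conjugate to a Binomial/Bernoulli likelihood; the update adds successes to α and failures to β.
Posterior: Beta(α+k, β+n−k) = Beta(3.5+5, 9.2+21) = Beta(8.5, 30.2).
For a single future Bernoulli trial, P(success | data) = α/(α+β) = 0.2196.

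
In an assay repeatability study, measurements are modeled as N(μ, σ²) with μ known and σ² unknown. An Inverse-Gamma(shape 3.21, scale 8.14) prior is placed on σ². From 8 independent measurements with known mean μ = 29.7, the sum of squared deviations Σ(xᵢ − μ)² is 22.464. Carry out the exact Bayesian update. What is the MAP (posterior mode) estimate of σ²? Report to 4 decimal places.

With known mean μ and an Inverse-Gamma(α, β) prior on σ², the Normal likelihood is conjugate: posterior is Inv-Gamma(α + n/2, β + Σ(xᵢ−μ)²/2).
Posterior: Inv-Gamma(3.21 + 8/2, 8.14 + 22.464/2) = Inv-Gamma(7.21, 19.3720).
Mode = β/(α+1) = 19.3720/8.21 = 2.3596.

2.3596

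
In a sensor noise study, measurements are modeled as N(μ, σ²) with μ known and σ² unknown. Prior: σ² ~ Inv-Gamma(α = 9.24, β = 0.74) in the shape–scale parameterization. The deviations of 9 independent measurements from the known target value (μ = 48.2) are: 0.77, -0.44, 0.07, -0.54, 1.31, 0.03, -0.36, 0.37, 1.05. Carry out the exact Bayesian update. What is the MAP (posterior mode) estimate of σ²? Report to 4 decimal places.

With known mean μ and an Inverse-Gamma(α, β) prior on σ², the Normal likelihood is conjugate: posterior is Inv-Gamma(α + n/2, β + Σ(xᵢ−μ)²/2).
Σ(xᵢ−μ)² = (0.77)² + (-0.44)² + (0.07)² + (-0.54)² + (1.31)² + (0.03)² + (-0.36)² + (0.37)² + (1.05)² = 4.1690.
Posterior: Inv-Gamma(9.24 + 9/2, 0.74 + 4.1690/2) = Inv-Gamma(13.74, 2.82450).
Mode = β/(α+1) = 2.82450/14.74 = 0.1916.

0.1916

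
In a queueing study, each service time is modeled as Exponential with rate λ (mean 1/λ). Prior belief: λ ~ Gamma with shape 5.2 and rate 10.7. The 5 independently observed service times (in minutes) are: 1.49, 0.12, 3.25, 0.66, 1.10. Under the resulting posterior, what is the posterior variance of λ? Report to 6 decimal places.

With a Gamma(shape α, rate β) prior on the exponential rate λ, the posterior after n observations with total T = Σxᵢ is Gamma(α+n, β+T).
Sum of observations T = 6.62 minutes; n = 5.
Posterior: Gamma(5.2+5, 10.7+6.62) = Gamma(10.2, 17.32).
Var = α/β² = 0.034002.

0.034002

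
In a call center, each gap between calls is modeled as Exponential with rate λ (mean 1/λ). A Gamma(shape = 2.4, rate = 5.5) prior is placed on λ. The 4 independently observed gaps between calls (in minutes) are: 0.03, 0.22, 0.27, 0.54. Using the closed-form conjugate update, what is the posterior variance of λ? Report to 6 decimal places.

With a Gamma(shape α, rate β) prior on the exponential rate λ, the posterior after n observations with total T = Σxᵢ is Gamma(α+n, β+T).
Sum of observations T = 1.06 minutes; n = 4.
Posterior: Gamma(2.4+4, 5.5+1.06) = Gamma(6.4, 6.56).
Var = α/β² = 0.148721.

0.148721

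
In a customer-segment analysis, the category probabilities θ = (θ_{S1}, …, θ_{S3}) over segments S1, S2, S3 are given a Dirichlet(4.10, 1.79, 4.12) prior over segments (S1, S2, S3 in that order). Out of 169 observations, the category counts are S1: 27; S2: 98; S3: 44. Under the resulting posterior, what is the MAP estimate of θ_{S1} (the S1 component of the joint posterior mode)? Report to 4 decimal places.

0.1710

The Dirichlet prior is conjugate to the Multinomial likelihood: each posterior αⱼ = prior αⱼ + observed count nⱼ.
Posterior concentration: (31.10, 99.79, 48.12), total = 179.01.
Joint mode component: (α_{S1}−1)/(Σα−K) = 30.10/176.01 = 0.1710.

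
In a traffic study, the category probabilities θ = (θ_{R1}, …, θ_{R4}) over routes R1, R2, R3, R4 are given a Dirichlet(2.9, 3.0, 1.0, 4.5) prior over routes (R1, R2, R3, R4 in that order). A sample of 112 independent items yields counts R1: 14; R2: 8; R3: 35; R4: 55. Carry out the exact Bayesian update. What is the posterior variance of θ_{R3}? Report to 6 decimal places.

The Dirichlet prior is conjugate to the Multinomial likelihood: each posterior αⱼ = prior αⱼ + observed count nⱼ.
Posterior concentration: (16.9, 11.0, 36.0, 59.5), total = 123.4.
Var[θ_j] = α_j(Σα−α_j)/((Σα)²(Σα+1)) = 36.0·87.4/(123.4²·124.4) = 0.001661.

0.001661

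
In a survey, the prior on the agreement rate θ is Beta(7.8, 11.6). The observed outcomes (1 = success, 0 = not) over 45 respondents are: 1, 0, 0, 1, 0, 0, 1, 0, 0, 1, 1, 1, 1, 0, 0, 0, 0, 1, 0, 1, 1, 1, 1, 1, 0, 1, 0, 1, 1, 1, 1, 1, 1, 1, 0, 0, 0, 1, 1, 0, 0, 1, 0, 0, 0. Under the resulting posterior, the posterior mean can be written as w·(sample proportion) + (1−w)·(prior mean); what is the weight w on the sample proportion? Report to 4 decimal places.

The Beta prior is conjugate to a Binomial/Bernoulli likelihood; the update adds successes to α and failures to β.
Posterior mean = (α₀+k)/(α₀+β₀+n) = [n/(α₀+β₀+n)]·(k/n) + [(α₀+β₀)/(α₀+β₀+n)]·α₀/(α₀+β₀), so only n and the prior enter the weight.
The weight on the data is w = n/(α₀+β₀+n) = 45/(7.8+11.6+45) = 45/64.4 = 0.6988.

0.6988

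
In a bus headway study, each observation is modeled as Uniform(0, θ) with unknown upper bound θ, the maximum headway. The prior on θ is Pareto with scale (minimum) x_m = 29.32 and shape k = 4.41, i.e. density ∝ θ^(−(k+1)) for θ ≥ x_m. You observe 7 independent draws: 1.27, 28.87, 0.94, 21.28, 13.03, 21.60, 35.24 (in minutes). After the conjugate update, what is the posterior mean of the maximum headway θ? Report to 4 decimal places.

38.6252

A Pareto(scale x_m, shape k) prior on the upper bound θ of Uniform(0, θ) is conjugate: posterior is Pareto(max(x_m, max xᵢ), k + n).
Sample maximum = 35.24; prior scale x_m = 29.32 → posterior scale = max = 35.24.
Posterior shape = 4.41 + 7 = 11.41.
E[θ|data] = k·x_m/(k−1) = 11.41·35.24/10.41 = 38.6252.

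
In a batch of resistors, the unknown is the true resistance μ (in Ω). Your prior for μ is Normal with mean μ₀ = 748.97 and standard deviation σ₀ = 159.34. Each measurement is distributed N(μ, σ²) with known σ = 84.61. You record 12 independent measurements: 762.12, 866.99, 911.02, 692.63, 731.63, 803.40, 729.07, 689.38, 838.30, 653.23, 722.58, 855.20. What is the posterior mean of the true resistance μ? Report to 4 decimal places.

770.7833

For Normal data with known variance σ², a Normal(μ₀, σ₀²) prior on μ is conjugate. Posterior precision = 1/σ₀² + n/σ²; posterior mean is the precision-weighted average of μ₀ and x̄.
Σxᵢ = 762.12 + 866.99 + 911.02 + 692.63 + 731.63 + 803.40 + 729.07 + 689.38 + 838.30 + 653.23 + 722.58 + 855.20 = 9255.55, so n·x̄ = 9255.55.
σ₀² = 159.34² = 25389.2356, σ² = 84.61² = 7158.8521; σ² + n·σ₀² = 7158.8521 + 12·25389.2356 = 311829.6793.
Posterior mean = (μ₀/σ₀² + n·x̄/σ²)/(1/σ₀² + n/σ²) = (σ²·μ₀ + σ₀²·n·x̄)/(σ² + n·σ₀²) = (7158.8521·748.97 + 25389.2356·9255.55)/311829.6793 = 240353105.014917/311829.6793 = 770.7833.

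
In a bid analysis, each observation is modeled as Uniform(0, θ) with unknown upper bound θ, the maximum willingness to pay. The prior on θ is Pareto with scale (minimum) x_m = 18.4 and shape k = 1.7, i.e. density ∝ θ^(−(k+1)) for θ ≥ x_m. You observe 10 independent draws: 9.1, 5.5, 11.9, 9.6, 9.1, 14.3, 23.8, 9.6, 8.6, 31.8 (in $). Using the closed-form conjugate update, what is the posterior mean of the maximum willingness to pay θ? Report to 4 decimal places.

34.7720

A Pareto(scale x_m, shape k) prior on the upper bound θ of Uniform(0, θ) is conjugate: posterior is Pareto(max(x_m, max xᵢ), k + n).
Sample maximum = 31.8; prior scale x_m = 18.4 → posterior scale = max = 31.8.
Posterior shape = 1.7 + 10 = 11.7.
E[θ|data] = k·x_m/(k−1) = 11.7·31.8/10.7 = 34.7720.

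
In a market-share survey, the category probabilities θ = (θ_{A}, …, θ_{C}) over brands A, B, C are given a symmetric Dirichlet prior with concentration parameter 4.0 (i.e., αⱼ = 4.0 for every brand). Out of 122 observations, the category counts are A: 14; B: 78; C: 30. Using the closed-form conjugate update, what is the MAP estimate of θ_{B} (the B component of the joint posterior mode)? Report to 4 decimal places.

0.6183

The Dirichlet prior is conjugate to the Multinomial likelihood: each posterior αⱼ = prior αⱼ + observed count nⱼ.
Posterior concentration: (18.0, 82.0, 34.0), total = 134.0.
Joint mode component: (α_{B}−1)/(Σα−K) = 81.0/131.0 = 0.6183.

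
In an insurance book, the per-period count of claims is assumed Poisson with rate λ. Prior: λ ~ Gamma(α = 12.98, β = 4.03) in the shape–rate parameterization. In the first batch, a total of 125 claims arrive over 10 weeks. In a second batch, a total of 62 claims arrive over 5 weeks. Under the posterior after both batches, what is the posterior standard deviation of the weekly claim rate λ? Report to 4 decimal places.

0.7431

With a Gamma(shape α, rate β) prior, the Poisson likelihood is conjugate: the posterior is Gamma(α + ΣXᵢ, β + n).
After batch 1: Gamma(α+S, β+n) = Gamma(12.98+125, 4.03+10) = Gamma(137.98, 14.03).
After batch 2: Gamma(α+S, β+n) = Gamma(137.98+62, 14.03+5) = Gamma(199.98, 19.03).
SD = √α/β = √199.98/19.03 = 0.7431.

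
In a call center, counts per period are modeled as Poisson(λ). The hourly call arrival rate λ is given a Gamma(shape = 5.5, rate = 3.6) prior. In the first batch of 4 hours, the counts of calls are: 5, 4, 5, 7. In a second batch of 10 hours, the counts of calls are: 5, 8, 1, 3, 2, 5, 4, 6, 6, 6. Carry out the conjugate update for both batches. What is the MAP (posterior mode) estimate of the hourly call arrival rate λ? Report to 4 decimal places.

With a Gamma(shape α, rate β) prior, the Poisson likelihood is conjugate: the posterior is Gamma(α + ΣXᵢ, β + n).
Batch 1: sum of counts S = 21 over n = 4 hours.
After batch 1: Gamma(α+S, β+n) = Gamma(5.5+21, 3.6+4) = Gamma(26.5, 7.6).
Batch 2: sum of counts S = 46 over n = 10 hours.
After batch 2: Gamma(α+S, β+n) = Gamma(26.5+46, 7.6+10) = Gamma(72.5, 17.6).
Mode of Gamma(α,β) for α≥1 is (α−1)/β = 71.5/17.6 = 4.0625.

4.0625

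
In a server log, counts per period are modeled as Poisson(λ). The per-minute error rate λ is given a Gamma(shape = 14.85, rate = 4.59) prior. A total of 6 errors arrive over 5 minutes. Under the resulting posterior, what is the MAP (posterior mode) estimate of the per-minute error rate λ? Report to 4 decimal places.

2.0699

With a Gamma(shape α, rate β) prior, the Poisson likelihood is conjugate: the posterior is Gamma(α + ΣXᵢ, β + n).
Posterior: Gamma(α+S, β+n) = Gamma(14.85+6, 4.59+5) = Gamma(20.85, 9.59).
Mode of Gamma(α,β) for α≥1 is (α−1)/β = 19.85/9.59 = 2.0699.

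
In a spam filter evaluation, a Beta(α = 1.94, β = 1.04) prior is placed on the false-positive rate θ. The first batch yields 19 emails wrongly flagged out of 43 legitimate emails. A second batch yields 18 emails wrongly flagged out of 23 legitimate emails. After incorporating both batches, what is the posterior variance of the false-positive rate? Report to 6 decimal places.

0.003513

The Beta prior is conjugate to a Binomial/Bernoulli likelihood; the update adds successes to α and failures to β.
After batch 1: Beta(1.94+19, 1.04+24) = Beta(20.94, 25.04).
After batch 2: Beta(20.94+18, 25.04+5) = Beta(38.94, 30.04).
Var = αβ/((α+β)²(α+β+1)) = 38.94·30.04/(68.98²·69.98) = 0.003513.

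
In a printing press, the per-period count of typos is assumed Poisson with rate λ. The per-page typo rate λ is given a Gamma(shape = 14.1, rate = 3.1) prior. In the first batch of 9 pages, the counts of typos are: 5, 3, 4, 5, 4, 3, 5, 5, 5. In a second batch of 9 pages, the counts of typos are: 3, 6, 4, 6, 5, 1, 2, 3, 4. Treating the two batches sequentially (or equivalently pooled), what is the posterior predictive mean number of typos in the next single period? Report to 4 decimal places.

4.1280

With a Gamma(shape α, rate β) prior, the Poisson likelihood is conjugate: the posterior is Gamma(α + ΣXᵢ, β + n).
Batch 1: sum of counts S = 39 over n = 9 pages.
After batch 1: Gamma(α+S, β+n) = Gamma(14.1+39, 3.1+9) = Gamma(53.1, 12.1).
Batch 2: sum of counts S = 34 over n = 9 pages.
After batch 2: Gamma(α+S, β+n) = Gamma(53.1+34, 12.1+9) = Gamma(87.1, 21.1).
The predictive distribution for one future period is NegBinom with mean α/β = 4.1280.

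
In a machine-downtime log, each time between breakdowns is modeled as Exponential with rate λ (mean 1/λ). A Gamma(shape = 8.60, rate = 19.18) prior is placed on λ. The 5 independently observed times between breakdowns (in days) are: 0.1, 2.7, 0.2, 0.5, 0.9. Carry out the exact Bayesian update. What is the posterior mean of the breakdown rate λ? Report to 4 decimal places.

With a Gamma(shape α, rate β) prior on the exponential rate λ, the posterior after n observations with total T = Σxᵢ is Gamma(α+n, β+T).
Sum of observations T = 4.4 days; n = 5.
Posterior: Gamma(8.60+5, 19.18+4.4) = Gamma(13.60, 23.58).
Posterior mean of λ = α/β = 13.60/23.58 = 0.5768.

0.5768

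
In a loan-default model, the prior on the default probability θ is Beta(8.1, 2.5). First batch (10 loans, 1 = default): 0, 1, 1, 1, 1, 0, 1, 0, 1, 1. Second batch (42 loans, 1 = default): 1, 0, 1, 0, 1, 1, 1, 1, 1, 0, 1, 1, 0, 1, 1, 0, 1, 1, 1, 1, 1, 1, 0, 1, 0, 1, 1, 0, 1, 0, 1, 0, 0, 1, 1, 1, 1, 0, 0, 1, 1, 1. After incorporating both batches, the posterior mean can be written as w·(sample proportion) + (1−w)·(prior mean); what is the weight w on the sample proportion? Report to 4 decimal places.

0.8307

The Beta prior is conjugate to a Binomial/Bernoulli likelihood; the update adds successes to α and failures to β.
Total number of loans: n = 10 + 42 = 52.
Posterior mean = (α₀+k)/(α₀+β₀+n) = [n/(α₀+β₀+n)]·(k/n) + [(α₀+β₀)/(α₀+β₀+n)]·α₀/(α₀+β₀), so only n and the prior enter the weight.
The weight on the data is w = n/(α₀+β₀+n) = 52/(8.1+2.5+52) = 52/62.6 = 0.8307.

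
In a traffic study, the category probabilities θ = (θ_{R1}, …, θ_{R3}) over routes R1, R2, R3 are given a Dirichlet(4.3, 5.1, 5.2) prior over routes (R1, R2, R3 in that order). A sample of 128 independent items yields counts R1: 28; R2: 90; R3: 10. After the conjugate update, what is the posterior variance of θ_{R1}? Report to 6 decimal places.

0.001220

The Dirichlet prior is conjugate to the Multinomial likelihood: each posterior αⱼ = prior αⱼ + observed count nⱼ.
Posterior concentration: (32.3, 95.1, 15.2), total = 142.6.
Var[θ_j] = α_j(Σα−α_j)/((Σα)²(Σα+1)) = 32.3·110.3/(142.6²·143.6) = 0.001220.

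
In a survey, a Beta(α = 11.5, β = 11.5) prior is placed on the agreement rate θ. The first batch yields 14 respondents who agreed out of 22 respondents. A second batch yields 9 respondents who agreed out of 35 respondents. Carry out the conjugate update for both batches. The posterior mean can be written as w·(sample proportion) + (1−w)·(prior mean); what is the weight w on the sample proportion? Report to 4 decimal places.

The Beta prior is conjugate to a Binomial/Bernoulli likelihood; the update adds successes to α and failures to β.
Total number of respondents: n = 22 + 35 = 57.
Posterior mean = (α₀+k)/(α₀+β₀+n) = [n/(α₀+β₀+n)]·(k/n) + [(α₀+β₀)/(α₀+β₀+n)]·α₀/(α₀+β₀), so only n and the prior enter the weight.
The weight on the data is w = n/(α₀+β₀+n) = 57/(11.5+11.5+57) = 57/80.0 = 0.7125.

0.7125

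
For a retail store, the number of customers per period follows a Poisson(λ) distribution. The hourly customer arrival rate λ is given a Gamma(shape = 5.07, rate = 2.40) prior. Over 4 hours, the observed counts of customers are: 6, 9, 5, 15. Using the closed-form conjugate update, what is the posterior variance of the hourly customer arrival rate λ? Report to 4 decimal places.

0.9783

With a Gamma(shape α, rate β) prior, the Poisson likelihood is conjugate: the posterior is Gamma(α + ΣXᵢ, β + n).
Sum of counts S = 35 over n = 4 hours.
Posterior: Gamma(α+S, β+n) = Gamma(5.07+35, 2.40+4) = Gamma(40.07, 6.40).
Var = α/β² = 40.07/6.40² = 0.9783.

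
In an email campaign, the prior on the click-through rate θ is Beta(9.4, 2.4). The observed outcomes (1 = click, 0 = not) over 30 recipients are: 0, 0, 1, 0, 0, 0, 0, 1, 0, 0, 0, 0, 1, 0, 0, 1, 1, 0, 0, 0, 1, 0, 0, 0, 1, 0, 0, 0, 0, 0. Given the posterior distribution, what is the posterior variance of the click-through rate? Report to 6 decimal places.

The Beta prior is conjugate to a Binomial/Bernoulli likelihood; the update adds successes to α and failures to β.
Posterior: Beta(α+k, β+n−k) = Beta(9.4+7, 2.4+23) = Beta(16.4, 25.4).
Var = αβ/((α+β)²(α+β+1)) = 16.4·25.4/(41.8²·42.8) = 0.005570.

0.005570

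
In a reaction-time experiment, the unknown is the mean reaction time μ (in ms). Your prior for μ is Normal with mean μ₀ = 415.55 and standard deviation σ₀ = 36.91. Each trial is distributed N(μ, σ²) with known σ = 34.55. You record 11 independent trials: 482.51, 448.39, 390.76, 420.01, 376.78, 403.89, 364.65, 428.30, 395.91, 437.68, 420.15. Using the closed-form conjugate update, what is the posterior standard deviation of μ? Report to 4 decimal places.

10.0256

For Normal data with known variance σ², a Normal(μ₀, σ₀²) prior on μ is conjugate. Posterior precision = 1/σ₀² + n/σ²; posterior mean is the precision-weighted average of μ₀ and x̄.
σ₀² = 36.91² = 1362.3481, σ² = 34.55² = 1193.7025; σ² + n·σ₀² = 1193.7025 + 11·1362.3481 = 16179.5316.
Posterior precision = 1/σ₀² + n/σ² = 1/1362.3481 + 11/1193.7025 = (σ² + n·σ₀²)/(σ₀²σ²) = 16179.5316/(1362.3481·1193.7025); posterior variance σₙ² = σ₀²σ²/(σ² + n·σ₀²) = 1362.3481·1193.7025/16179.5316 = 100.512077.
Posterior SD = √σₙ² = √(1362.3481·1193.7025/16179.5316) = 10.0256.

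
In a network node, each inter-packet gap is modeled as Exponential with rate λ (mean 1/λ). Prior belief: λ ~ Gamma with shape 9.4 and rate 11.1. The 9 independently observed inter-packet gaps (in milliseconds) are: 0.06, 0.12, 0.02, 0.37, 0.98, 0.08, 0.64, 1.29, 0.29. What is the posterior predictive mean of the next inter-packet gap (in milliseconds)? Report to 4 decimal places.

0.8592

With a Gamma(shape α, rate β) prior on the exponential rate λ, the posterior after n observations with total T = Σxᵢ is Gamma(α+n, β+T).
Sum of observations T = 3.85 milliseconds; n = 9.
Posterior: Gamma(9.4+9, 11.1+3.85) = Gamma(18.4, 14.95).
The predictive distribution for the next observation is Lomax; its mean is β/(α−1) = 14.95/17.4 = 0.8592.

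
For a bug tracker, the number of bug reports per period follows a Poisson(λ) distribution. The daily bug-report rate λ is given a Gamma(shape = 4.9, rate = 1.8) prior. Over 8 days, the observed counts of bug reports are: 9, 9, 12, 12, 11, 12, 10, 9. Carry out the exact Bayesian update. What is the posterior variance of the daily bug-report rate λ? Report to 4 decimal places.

With a Gamma(shape α, rate β) prior, the Poisson likelihood is conjugate: the posterior is Gamma(α + ΣXᵢ, β + n).
Sum of counts S = 84 over n = 8 days.
Posterior: Gamma(α+S, β+n) = Gamma(4.9+84, 1.8+8) = Gamma(88.9, 9.8).
Var = α/β² = 88.9/9.8² = 0.9257.

0.9257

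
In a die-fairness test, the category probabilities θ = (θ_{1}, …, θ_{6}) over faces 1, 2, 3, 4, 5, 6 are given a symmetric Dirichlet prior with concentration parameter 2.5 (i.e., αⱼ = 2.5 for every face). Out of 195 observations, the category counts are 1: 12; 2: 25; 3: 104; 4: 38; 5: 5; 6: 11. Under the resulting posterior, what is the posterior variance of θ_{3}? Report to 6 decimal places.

The Dirichlet prior is conjugate to the Multinomial likelihood: each posterior αⱼ = prior αⱼ + observed count nⱼ.
Posterior concentration: (14.5, 27.5, 106.5, 40.5, 7.5, 13.5), total = 210.0.
Var[θ_j] = α_j(Σα−α_j)/((Σα)²(Σα+1)) = 106.5·103.5/(210.0²·211.0) = 0.001185.

0.001185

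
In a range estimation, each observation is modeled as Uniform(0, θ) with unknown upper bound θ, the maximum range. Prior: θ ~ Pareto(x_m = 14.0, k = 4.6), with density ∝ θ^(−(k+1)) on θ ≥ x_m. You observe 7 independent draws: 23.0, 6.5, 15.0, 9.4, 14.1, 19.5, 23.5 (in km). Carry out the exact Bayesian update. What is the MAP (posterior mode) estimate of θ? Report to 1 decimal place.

A Pareto(scale x_m, shape k) prior on the upper bound θ of Uniform(0, θ) is conjugate: posterior is Pareto(max(x_m, max xᵢ), k + n).
Sample maximum = 23.5; prior scale x_m = 14.0 → posterior scale = max = 23.5.
Posterior shape = 4.6 + 7 = 11.6.
The Pareto density is decreasing on [x_m, ∞), so the mode is x_m = 23.5.

23.5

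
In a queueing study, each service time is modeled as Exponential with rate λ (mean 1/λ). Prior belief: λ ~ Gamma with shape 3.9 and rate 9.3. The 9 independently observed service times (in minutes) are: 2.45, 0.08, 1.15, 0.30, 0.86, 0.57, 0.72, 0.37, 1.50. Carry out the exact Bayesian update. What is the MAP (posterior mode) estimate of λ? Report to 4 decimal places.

With a Gamma(shape α, rate β) prior on the exponential rate λ, the posterior after n observations with total T = Σxᵢ is Gamma(α+n, β+T).
Sum of observations T = 8.00 minutes; n = 9.
Posterior: Gamma(3.9+9, 9.3+8.00) = Gamma(12.9, 17.30).
Mode = (α−1)/β = 0.6879.

0.6879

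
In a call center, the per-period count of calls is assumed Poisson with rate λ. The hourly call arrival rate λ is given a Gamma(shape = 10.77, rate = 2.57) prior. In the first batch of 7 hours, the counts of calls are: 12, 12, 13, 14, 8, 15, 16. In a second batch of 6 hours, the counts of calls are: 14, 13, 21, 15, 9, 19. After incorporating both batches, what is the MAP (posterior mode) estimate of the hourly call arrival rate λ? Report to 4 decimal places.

With a Gamma(shape α, rate β) prior, the Poisson likelihood is conjugate: the posterior is Gamma(α + ΣXᵢ, β + n).
Batch 1: sum of counts S = 90 over n = 7 hours.
After batch 1: Gamma(α+S, β+n) = Gamma(10.77+90, 2.57+7) = Gamma(100.77, 9.57).
Batch 2: sum of counts S = 91 over n = 6 hours.
After batch 2: Gamma(α+S, β+n) = Gamma(100.77+91, 9.57+6) = Gamma(191.77, 15.57).
Mode of Gamma(α,β) for α≥1 is (α−1)/β = 190.77/15.57 = 12.2524.

12.2524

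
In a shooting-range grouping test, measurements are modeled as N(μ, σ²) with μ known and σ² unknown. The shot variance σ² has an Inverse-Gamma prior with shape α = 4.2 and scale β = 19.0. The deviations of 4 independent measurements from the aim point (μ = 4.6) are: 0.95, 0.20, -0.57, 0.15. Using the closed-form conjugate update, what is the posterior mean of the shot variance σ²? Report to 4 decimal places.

3.7779

With known mean μ and an Inverse-Gamma(α, β) prior on σ², the Normal likelihood is conjugate: posterior is Inv-Gamma(α + n/2, β + Σ(xᵢ−μ)²/2).
Σ(xᵢ−μ)² = (0.95)² + (0.20)² + (-0.57)² + (0.15)² = 1.2899.
Posterior: Inv-Gamma(4.2 + 4/2, 19.0 + 1.2899/2) = Inv-Gamma(6.20, 19.64495).
E[σ²|data] = β/(α−1) = 19.64495/5.20 = 3.7779.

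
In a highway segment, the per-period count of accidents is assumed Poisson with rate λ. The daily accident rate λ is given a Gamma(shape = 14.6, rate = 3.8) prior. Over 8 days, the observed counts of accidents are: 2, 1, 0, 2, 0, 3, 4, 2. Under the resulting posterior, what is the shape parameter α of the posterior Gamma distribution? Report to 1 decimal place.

With a Gamma(shape α, rate β) prior, the Poisson likelihood is conjugate: the posterior is Gamma(α + ΣXᵢ, β + n).
Sum of counts S = 14 over n = 8 days.
Posterior: Gamma(α+S, β+n) = Gamma(14.6+14, 3.8+8) = Gamma(28.6, 11.8).
Posterior α = 28.6.

28.6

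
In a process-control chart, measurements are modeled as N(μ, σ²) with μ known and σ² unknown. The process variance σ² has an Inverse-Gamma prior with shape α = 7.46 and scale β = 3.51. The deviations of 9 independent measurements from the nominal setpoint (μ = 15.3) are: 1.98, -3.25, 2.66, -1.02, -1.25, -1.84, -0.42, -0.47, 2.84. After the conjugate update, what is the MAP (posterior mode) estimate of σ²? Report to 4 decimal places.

1.6601

With known mean μ and an Inverse-Gamma(α, β) prior on σ², the Normal likelihood is conjugate: posterior is Inv-Gamma(α + n/2, β + Σ(xᵢ−μ)²/2).
Σ(xᵢ−μ)² = (1.98)² + (-3.25)² + (2.66)² + (-1.02)² + (-1.25)² + (-1.84)² + (-0.42)² + (-0.47)² + (2.84)² = 36.0099.
Posterior: Inv-Gamma(7.46 + 9/2, 3.51 + 36.0099/2) = Inv-Gamma(11.96, 21.51495).
Mode = β/(α+1) = 21.51495/12.96 = 1.6601.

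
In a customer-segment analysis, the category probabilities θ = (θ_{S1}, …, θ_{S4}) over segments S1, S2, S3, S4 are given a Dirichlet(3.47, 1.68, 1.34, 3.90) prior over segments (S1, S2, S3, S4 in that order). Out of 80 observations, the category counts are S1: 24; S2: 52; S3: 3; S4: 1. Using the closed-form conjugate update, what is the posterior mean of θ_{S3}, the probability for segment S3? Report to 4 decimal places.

0.0480

The Dirichlet prior is conjugate to the Multinomial likelihood: each posterior αⱼ = prior αⱼ + observed count nⱼ.
Posterior concentration: (27.47, 53.68, 4.34, 4.90), total = 90.39.
E[θ_{S3}|data] = α_{S3}/Σα = 4.34/90.39 = 0.0480.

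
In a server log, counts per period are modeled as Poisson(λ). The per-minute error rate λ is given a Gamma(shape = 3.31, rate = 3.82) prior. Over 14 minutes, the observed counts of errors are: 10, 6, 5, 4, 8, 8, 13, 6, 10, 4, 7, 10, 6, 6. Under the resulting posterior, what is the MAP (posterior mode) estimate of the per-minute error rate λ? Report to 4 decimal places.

5.9097

With a Gamma(shape α, rate β) prior, the Poisson likelihood is conjugate: the posterior is Gamma(α + ΣXᵢ, β + n).
Sum of counts S = 103 over n = 14 minutes.
Posterior: Gamma(α+S, β+n) = Gamma(3.31+103, 3.82+14) = Gamma(106.31, 17.82).
Mode of Gamma(α,β) for α≥1 is (α−1)/β = 105.31/17.82 = 5.9097.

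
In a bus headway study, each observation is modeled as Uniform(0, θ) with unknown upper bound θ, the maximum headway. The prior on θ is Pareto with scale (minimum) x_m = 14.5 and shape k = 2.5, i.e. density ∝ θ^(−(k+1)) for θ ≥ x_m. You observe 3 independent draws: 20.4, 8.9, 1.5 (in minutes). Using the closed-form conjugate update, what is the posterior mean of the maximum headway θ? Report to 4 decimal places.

A Pareto(scale x_m, shape k) prior on the upper bound θ of Uniform(0, θ) is conjugate: posterior is Pareto(max(x_m, max xᵢ), k + n).
Sample maximum = 20.4; prior scale x_m = 14.5 → posterior scale = max = 20.4.
Posterior shape = 2.5 + 3 = 5.5.
E[θ|data] = k·x_m/(k−1) = 5.5·20.4/4.5 = 24.9333.

24.9333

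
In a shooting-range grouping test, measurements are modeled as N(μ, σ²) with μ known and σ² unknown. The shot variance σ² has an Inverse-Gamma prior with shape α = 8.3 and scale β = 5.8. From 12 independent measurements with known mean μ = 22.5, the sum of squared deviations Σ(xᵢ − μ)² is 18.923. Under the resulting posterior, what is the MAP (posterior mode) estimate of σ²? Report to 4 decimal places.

With known mean μ and an Inverse-Gamma(α, β) prior on σ², the Normal likelihood is conjugate: posterior is Inv-Gamma(α + n/2, β + Σ(xᵢ−μ)²/2).
Posterior: Inv-Gamma(8.3 + 12/2, 5.8 + 18.923/2) = Inv-Gamma(14.30, 15.2615).
Mode = β/(α+1) = 15.2615/15.30 = 0.9975.

0.9975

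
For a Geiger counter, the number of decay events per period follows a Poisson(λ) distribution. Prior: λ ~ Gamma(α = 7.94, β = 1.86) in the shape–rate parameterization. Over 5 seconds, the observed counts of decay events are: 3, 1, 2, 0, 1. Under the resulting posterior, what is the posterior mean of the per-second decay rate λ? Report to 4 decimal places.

With a Gamma(shape α, rate β) prior, the Poisson likelihood is conjugate: the posterior is Gamma(α + ΣXᵢ, β + n).
Sum of counts S = 7 over n = 5 seconds.
Posterior: Gamma(α+S, β+n) = Gamma(7.94+7, 1.86+5) = Gamma(14.94, 6.86).
Posterior mean = α/β = 14.94/6.86 = 2.1778.

2.1778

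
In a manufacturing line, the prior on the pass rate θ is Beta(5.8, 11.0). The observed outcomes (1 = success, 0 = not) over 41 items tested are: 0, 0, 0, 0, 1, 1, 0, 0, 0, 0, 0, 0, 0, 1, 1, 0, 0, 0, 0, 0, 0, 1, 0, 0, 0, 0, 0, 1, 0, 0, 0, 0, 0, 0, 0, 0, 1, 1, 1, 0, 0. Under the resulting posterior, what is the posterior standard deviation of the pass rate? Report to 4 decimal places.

The Beta prior is conjugate to a Binomial/Bernoulli likelihood; the update adds successes to α and failures to β.
Posterior: Beta(α+k, β+n−k) = Beta(5.8+9, 11.0+32) = Beta(14.8, 43.0).
Var = αβ/((α+β)²(α+β+1)) = 14.8·43.0/(57.8²·58.8) = 0.00323964; SD = √0.00323964 = 0.0569.

0.0569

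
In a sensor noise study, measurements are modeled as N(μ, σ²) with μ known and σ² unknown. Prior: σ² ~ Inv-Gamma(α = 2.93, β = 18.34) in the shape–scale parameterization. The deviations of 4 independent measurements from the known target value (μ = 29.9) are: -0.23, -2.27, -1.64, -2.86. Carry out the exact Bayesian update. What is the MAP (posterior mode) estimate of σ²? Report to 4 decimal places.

4.4481

With known mean μ and an Inverse-Gamma(α, β) prior on σ², the Normal likelihood is conjugate: posterior is Inv-Gamma(α + n/2, β + Σ(xᵢ−μ)²/2).
Σ(xᵢ−μ)² = (-0.23)² + (-2.27)² + (-1.64)² + (-2.86)² = 16.0750.
Posterior: Inv-Gamma(2.93 + 4/2, 18.34 + 16.0750/2) = Inv-Gamma(4.93, 26.37750).
Mode = β/(α+1) = 26.37750/5.93 = 4.4481.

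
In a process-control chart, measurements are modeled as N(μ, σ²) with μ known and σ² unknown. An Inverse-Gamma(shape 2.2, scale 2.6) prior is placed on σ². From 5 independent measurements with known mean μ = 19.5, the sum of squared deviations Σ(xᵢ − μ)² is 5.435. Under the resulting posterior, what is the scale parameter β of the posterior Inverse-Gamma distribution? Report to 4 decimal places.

With known mean μ and an Inverse-Gamma(α, β) prior on σ², the Normal likelihood is conjugate: posterior is Inv-Gamma(α + n/2, β + Σ(xᵢ−μ)²/2).
Posterior: Inv-Gamma(2.2 + 5/2, 2.6 + 5.435/2) = Inv-Gamma(4.70, 5.3175).
Posterior β = 5.3175.

5.3175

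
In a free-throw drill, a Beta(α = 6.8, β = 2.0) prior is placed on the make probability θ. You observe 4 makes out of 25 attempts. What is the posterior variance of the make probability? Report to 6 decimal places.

0.006248

The Beta prior is conjugate to a Binomial/Bernoulli likelihood; the update adds successes to α and failures to β.
Posterior: Beta(α+k, β+n−k) = Beta(6.8+4, 2.0+21) = Beta(10.8, 23.0).
Var = αβ/((α+β)²(α+β+1)) = 10.8·23.0/(33.8²·34.8) = 0.006248.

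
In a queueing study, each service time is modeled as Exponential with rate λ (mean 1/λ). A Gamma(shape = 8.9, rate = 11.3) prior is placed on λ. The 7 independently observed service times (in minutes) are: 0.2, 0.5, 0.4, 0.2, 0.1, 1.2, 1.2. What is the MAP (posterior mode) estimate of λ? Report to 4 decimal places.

0.9868

With a Gamma(shape α, rate β) prior on the exponential rate λ, the posterior after n observations with total T = Σxᵢ is Gamma(α+n, β+T).
Sum of observations T = 3.8 minutes; n = 7.
Posterior: Gamma(8.9+7, 11.3+3.8) = Gamma(15.9, 15.1).
Mode = (α−1)/β = 0.9868.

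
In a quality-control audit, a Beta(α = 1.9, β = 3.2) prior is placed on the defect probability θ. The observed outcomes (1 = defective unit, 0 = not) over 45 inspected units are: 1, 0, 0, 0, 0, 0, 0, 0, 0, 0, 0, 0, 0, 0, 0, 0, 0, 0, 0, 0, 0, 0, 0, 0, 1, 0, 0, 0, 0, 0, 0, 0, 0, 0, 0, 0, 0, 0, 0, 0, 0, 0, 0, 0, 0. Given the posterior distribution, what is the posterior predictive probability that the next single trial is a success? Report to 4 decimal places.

0.0778

The Beta prior is conjugate to a Binomial/Bernoulli likelihood; the update adds successes to α and failures to β.
Posterior: Beta(α+k, β+n−k) = Beta(1.9+2, 3.2+43) = Beta(3.9, 46.2).
For a single future Bernoulli trial, P(success | data) = α/(α+β) = 0.0778.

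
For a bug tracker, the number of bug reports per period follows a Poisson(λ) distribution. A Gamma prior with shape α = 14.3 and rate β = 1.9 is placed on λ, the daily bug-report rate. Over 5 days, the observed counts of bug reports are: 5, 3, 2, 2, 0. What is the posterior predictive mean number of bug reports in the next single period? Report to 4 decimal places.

3.8116

With a Gamma(shape α, rate β) prior, the Poisson likelihood is conjugate: the posterior is Gamma(α + ΣXᵢ, β + n).
Sum of counts S = 12 over n = 5 days.
Posterior: Gamma(α+S, β+n) = Gamma(14.3+12, 1.9+5) = Gamma(26.3, 6.9).
The predictive distribution for one future period is NegBinom with mean α/β = 3.8116.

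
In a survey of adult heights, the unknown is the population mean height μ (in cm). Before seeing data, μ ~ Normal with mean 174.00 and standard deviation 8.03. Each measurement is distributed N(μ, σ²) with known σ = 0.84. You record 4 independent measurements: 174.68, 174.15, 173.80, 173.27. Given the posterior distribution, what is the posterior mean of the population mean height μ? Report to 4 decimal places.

173.9751

For Normal data with known variance σ², a Normal(μ₀, σ₀²) prior on μ is conjugate. Posterior precision = 1/σ₀² + n/σ²; posterior mean is the precision-weighted average of μ₀ and x̄.
Σxᵢ = 174.68 + 174.15 + 173.80 + 173.27 = 695.9, so n·x̄ = 695.9.
σ₀² = 8.03² = 64.4809, σ² = 0.84² = 0.7056; σ² + n·σ₀² = 0.7056 + 4·64.4809 = 258.6292.
Posterior mean = (μ₀/σ₀² + n·x̄/σ²)/(1/σ₀² + n/σ²) = (σ²·μ₀ + σ₀²·n·x̄)/(σ² + n·σ₀²) = (0.7056·174.00 + 64.4809·695.9)/258.6292 = 44995.03271/258.6292 = 173.9751.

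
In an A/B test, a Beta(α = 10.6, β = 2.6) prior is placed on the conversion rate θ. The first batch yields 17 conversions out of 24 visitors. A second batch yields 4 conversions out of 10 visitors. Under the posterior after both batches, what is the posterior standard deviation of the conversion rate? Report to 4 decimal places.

The Beta prior is conjugate to a Binomial/Bernoulli likelihood; the update adds successes to α and failures to β.
After batch 1: Beta(10.6+17, 2.6+7) = Beta(27.6, 9.6).
After batch 2: Beta(27.6+4, 9.6+6) = Beta(31.6, 15.6).
Var = αβ/((α+β)²(α+β+1)) = 31.6·15.6/(47.2²·48.2) = 0.00459072; SD = √0.00459072 = 0.0678.

0.0678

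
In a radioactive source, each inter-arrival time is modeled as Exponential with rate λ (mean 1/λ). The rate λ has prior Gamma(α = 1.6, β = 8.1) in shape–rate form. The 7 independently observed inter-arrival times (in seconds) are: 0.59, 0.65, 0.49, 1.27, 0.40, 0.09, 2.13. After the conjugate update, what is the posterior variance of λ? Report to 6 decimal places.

With a Gamma(shape α, rate β) prior on the exponential rate λ, the posterior after n observations with total T = Σxᵢ is Gamma(α+n, β+T).
Sum of observations T = 5.62 seconds; n = 7.
Posterior: Gamma(1.6+7, 8.1+5.62) = Gamma(8.6, 13.72).
Var = α/β² = 0.045687.

0.045687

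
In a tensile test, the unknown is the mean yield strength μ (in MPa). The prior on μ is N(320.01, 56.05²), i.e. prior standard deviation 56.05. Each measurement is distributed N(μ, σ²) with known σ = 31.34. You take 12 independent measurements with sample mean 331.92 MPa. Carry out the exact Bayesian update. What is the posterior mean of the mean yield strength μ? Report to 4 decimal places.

For Normal data with known variance σ², a Normal(μ₀, σ₀²) prior on μ is conjugate. Posterior precision = 1/σ₀² + n/σ²; posterior mean is the precision-weighted average of μ₀ and x̄.
n·x̄ = 12·331.92 = 3983.04.
σ₀² = 56.05² = 3141.6025, σ² = 31.34² = 982.1956; σ² + n·σ₀² = 982.1956 + 12·3141.6025 = 38681.4256.
Posterior mean = (μ₀/σ₀² + n·x̄/σ²)/(1/σ₀² + n/σ²) = (σ²·μ₀ + σ₀²·n·x̄)/(σ² + n·σ₀²) = (982.1956·320.01 + 3141.6025·3983.04)/38681.4256 = 12827440.835556/38681.4256 = 331.6176.

331.6176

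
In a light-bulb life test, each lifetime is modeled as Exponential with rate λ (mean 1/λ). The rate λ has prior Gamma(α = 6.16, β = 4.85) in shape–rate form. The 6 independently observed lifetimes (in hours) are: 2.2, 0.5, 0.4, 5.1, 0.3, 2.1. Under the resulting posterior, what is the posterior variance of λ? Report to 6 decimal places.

0.050942

With a Gamma(shape α, rate β) prior on the exponential rate λ, the posterior after n observations with total T = Σxᵢ is Gamma(α+n, β+T).
Sum of observations T = 10.6 hours; n = 6.
Posterior: Gamma(6.16+6, 4.85+10.6) = Gamma(12.16, 15.45).
Var = α/β² = 0.050942.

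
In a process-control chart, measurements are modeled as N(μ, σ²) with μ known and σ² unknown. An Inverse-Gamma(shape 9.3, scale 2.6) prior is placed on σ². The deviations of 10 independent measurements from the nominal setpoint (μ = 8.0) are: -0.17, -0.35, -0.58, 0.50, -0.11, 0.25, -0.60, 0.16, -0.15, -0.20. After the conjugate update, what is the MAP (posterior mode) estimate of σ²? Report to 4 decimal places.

With known mean μ and an Inverse-Gamma(α, β) prior on σ², the Normal likelihood is conjugate: posterior is Inv-Gamma(α + n/2, β + Σ(xᵢ−μ)²/2).
Σ(xᵢ−μ)² = (-0.17)² + (-0.35)² + (-0.58)² + (0.50)² + (-0.11)² + (0.25)² + (-0.60)² + (0.16)² + (-0.15)² + (-0.20)² = 1.2605.
Posterior: Inv-Gamma(9.3 + 10/2, 2.6 + 1.2605/2) = Inv-Gamma(14.30, 3.23025).
Mode = β/(α+1) = 3.23025/15.30 = 0.2111.

0.2111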